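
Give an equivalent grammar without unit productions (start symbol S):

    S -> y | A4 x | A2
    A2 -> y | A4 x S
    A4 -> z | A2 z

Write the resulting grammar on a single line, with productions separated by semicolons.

Unit pairs: S ⇒* {A2}.
Replace each nonterminal's rules with the union of the non-unit rules of every nonterminal it unit-derives.

S -> y | A4 x S | A4 x; A2 -> y | A4 x S; A4 -> z | A2 z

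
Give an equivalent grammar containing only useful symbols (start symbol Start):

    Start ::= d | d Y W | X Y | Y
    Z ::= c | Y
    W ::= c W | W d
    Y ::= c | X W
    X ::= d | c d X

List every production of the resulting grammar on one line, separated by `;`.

Start ::= d | X Y | Y; Y ::= c; X ::= d | c d X

Generating nonterminals: {Start, X, Y, Z}.
Reachable from Start after that: {Start, X, Y}.
Removed useless symbols: {W, Z} and every production mentioning them.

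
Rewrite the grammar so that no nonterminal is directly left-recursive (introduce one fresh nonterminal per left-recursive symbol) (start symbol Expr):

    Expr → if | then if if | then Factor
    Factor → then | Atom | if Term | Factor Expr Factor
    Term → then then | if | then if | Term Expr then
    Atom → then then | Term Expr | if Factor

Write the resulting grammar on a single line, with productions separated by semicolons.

Factor, Term are directly left-recursive.
For Factor: α = {Expr Factor}, β = {then, Atom, if Term}. Rewrite as Factor → β Factor1 and Factor1 → α Factor1 | ε.
For Term: α = {Expr then}, β = {then then, if, then if}. Rewrite as Term → β Term1 and Term1 → α Term1 | ε.

Expr → if | then if if | then Factor; Factor → then Factor1 | Atom Factor1 | if Term Factor1; Term → then then Term1 | if Term1 | then if Term1; Atom → then then | Term Expr | if Factor; Factor1 → Expr Factor Factor1 | ε; Term1 → Expr then Term1 | ε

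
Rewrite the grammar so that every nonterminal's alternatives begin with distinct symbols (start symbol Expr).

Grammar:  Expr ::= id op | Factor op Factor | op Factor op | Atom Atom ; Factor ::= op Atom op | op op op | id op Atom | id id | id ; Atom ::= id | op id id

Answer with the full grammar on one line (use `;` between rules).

Expr ::= id op | Factor op Factor | op Factor op | Atom Atom; Factor ::= id Factor1 | op Factor2; Atom ::= id | op id id; Factor1 ::= op Atom | id | ε; Factor2 ::= Atom op | op op

Factor has alternatives sharing prefix 'id': factor to Factor → id Factor1 with Factor1 → op Atom | id | ε.
Factor has alternatives sharing prefix 'op': factor to Factor → op Factor2 with Factor2 → Atom op | op op.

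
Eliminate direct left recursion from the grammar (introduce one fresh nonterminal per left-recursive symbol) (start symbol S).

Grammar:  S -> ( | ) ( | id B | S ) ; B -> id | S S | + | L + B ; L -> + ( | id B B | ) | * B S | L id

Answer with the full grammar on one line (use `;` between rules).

Directly left-recursive nonterminals: S, L.
For S: α = {)}, β = {(, ) (, id B}. Rewrite as S → β S' and S' → α S' | ε.
For L: α = {id}, β = {+ (, id B B, ), * B S}. Rewrite as L → β L' and L' → α L' | ε.

S -> ( S' | ) ( S' | id B S'; B -> id | S S | + | L + B; L -> + ( L' | id B B L' | ) L' | * B S L'; S' -> ) S' | eps; L' -> id L' | eps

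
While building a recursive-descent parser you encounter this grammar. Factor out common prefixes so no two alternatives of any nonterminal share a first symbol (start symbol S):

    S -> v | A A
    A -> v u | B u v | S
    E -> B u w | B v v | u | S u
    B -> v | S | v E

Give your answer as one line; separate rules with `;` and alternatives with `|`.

E has alternatives sharing prefix 'B': factor to E → B E' with E' → u w | v v.
B has alternatives sharing prefix 'v': factor to B → v B' with B' → ε | E.

S -> v | A A; A -> v u | B u v | S; E -> u | S u | B E'; B -> S | v B'; E' -> u w | v v; B' -> eps | E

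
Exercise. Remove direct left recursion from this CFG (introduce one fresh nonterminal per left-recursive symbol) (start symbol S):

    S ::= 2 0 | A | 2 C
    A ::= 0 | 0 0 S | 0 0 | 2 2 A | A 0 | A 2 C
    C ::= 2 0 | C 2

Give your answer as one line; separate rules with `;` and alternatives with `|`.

Directly left-recursive nonterminals: A, C.
For A: α = {0, 2 C}, β = {0, 0 0 S, 0 0, 2 2 A}. Rewrite as A → β A' and A' → α A' | ε.
For C: α = {2}, β = {2 0}. Rewrite as C → β C' and C' → α C' | ε.

S ::= 2 0 | A | 2 C; A ::= 0 A' | 0 0 S A' | 0 0 A' | 2 2 A A'; C ::= 2 0 C'; A' ::= 0 A' | 2 C A' | eps; C' ::= 2 C' | eps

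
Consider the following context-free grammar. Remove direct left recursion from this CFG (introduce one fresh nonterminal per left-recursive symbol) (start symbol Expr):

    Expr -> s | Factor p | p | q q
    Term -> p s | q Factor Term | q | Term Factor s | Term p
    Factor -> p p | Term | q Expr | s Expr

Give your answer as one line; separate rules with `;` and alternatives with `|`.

Directly left-recursive nonterminal: Term.
For Term: α = {Factor s, p}, β = {p s, q Factor Term, q}. Rewrite as Term → β Term1 and Term1 → α Term1 | ε.

Expr -> s | Factor p | p | q q; Term -> p s Term1 | q Factor Term Term1 | q Term1; Factor -> p p | Term | q Expr | s Expr; Term1 -> Factor s Term1 | p Term1 | ε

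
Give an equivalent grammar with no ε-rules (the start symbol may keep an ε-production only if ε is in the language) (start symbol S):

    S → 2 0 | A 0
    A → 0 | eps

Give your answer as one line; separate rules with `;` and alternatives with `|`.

The nullable symbols are {A}.
ε ∉ L(G), so no ε-production is kept.
Expand every rule over subsets of its nullable positions: S → A 0 gives A 0 | 0.

S → 2 0 | A 0 | 0; A → 0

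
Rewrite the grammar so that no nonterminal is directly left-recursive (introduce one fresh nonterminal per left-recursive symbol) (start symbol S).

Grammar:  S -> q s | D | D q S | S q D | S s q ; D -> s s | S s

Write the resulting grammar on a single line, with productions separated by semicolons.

S -> q s S' | D S' | D q S S'; D -> s s | S s; S' -> q D S' | s q S' | ε

Left recursion appears on S.
For S: α = {q D, s q}, β = {q s, D, D q S}. Rewrite as S → β S' and S' → α S' | ε.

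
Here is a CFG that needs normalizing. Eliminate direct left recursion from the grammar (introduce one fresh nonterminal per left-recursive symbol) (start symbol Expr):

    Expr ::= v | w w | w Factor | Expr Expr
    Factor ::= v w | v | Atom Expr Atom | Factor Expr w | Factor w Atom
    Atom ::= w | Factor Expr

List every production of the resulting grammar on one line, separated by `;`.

Expr ::= v Expr1 | w w Expr1 | w Factor Expr1; Factor ::= v w Factor1 | v Factor1 | Atom Expr Atom Factor1; Atom ::= w | Factor Expr; Expr1 ::= Expr Expr1 | ε; Factor1 ::= Expr w Factor1 | w Atom Factor1 | ε

Directly left-recursive nonterminals: Expr, Factor.
For Expr: α = {Expr}, β = {v, w w, w Factor}. Rewrite as Expr → β Expr1 and Expr1 → α Expr1 | ε.
For Factor: α = {Expr w, w Atom}, β = {v w, v, Atom Expr Atom}. Rewrite as Factor → β Factor1 and Factor1 → α Factor1 | ε.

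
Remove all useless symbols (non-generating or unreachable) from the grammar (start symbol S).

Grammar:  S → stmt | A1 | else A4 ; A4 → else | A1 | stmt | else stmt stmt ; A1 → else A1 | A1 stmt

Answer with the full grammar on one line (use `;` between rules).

Generating nonterminals: {A4, S}.
Reachable from S after that: {A4, S}.
Removed useless symbols: {A1} and every production mentioning them.

S → stmt | else A4; A4 → else | stmt | else stmt stmt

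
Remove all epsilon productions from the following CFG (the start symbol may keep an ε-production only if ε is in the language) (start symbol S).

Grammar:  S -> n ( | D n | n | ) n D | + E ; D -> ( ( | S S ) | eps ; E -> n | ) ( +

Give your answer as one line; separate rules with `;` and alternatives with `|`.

S -> n ( | D n | n | ) n D | ) n | + E; D -> ( ( | S S ); E -> n | ) ( +

Nullable nonterminals: {D}.
ε ∉ L(G), so no ε-production is kept.
Add the nullable-subset variants: S → D n gives D n | n. S → ) n D gives ) n D | ) n.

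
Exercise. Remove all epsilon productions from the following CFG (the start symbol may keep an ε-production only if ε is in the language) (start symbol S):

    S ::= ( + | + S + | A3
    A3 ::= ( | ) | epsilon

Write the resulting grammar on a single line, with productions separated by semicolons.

S ::= ( + | + S + | + + | A3 | epsilon; A3 ::= ( | )

Nullable nonterminals: {A3, S}.
ε ∈ L(G) since S is nullable, so keep S → ε.
For each production, add variants omitting each subset of nullable occurrences: S → + S + gives + S + | + +.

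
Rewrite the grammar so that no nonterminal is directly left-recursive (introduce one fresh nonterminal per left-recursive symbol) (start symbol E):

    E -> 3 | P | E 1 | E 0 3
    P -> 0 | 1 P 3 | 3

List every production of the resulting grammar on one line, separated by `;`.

E is directly left-recursive.
For E: α = {1, 0 3}, β = {3, P}. Rewrite as E → β E' and E' → α E' | ε.

E -> 3 E' | P E'; P -> 0 | 1 P 3 | 3; E' -> 1 E' | 0 3 E' | epsilon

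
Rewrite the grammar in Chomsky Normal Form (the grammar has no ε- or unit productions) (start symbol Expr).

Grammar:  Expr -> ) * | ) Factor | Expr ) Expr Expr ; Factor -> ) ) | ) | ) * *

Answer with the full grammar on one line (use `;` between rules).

Introduce a nonterminal for each terminal appearing in a rule of length ≥ 2: X1 → ), X2 → *.
Binarize each right-hand side of length ≥ 3 by chaining fresh nonterminals (Y1, Y2, …): affected rules were Expr → Expr X1 Expr Expr; Factor → X1 X2 X2.

Expr -> X1 X2 | X1 Factor | Expr Y1; Factor -> X1 X1 | ) | X1 Y3; X1 -> ); X2 -> *; Y1 -> X1 Y2; Y2 -> Expr Expr; Y3 -> X2 X2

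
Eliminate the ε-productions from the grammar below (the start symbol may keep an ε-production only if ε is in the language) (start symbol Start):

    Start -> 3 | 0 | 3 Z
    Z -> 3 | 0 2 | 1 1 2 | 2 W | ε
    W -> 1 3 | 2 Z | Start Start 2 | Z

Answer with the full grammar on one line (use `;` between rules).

Nullable nonterminals: {W, Z}.
ε ∉ L(G), so no ε-production is kept.
For each production, add variants omitting each subset of nullable occurrences: Z → 2 W gives 2 W | 2. W → 2 Z gives 2 Z | 2.

Start -> 3 | 0 | 3 Z; Z -> 3 | 0 2 | 1 1 2 | 2 W | 2; W -> 1 3 | 2 Z | 2 | Start Start 2 | Z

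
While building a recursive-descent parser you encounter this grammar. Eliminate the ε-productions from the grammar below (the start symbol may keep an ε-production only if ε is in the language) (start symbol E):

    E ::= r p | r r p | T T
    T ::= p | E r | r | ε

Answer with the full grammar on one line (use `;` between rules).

E ::= r p | r r p | T T | T | ε; T ::= p | E r | r

Nullable set = {E, T}.
ε ∈ L(G) since E is nullable, so keep E → ε.
For each production, add variants omitting each subset of nullable occurrences: E → T T gives T T | T. T → E r gives E r | r.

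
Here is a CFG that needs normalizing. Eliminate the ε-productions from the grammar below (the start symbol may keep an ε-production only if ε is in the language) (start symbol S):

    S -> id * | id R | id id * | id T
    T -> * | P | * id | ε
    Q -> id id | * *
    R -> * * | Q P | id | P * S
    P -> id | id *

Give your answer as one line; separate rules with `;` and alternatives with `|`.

S -> id * | id R | id id * | id T | id; T -> * | P | * id; Q -> id id | * *; R -> * * | Q P | id | P * S; P -> id | id *

Nullable nonterminals: {T}.
ε ∉ L(G), so no ε-production is kept.
For each production, add variants omitting each subset of nullable occurrences: S → id T gives id T | id.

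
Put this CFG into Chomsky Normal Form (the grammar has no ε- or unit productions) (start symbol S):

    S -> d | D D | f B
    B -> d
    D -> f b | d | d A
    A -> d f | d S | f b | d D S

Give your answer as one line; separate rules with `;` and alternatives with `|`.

S -> d | D D | X1 B; B -> d; D -> X1 X2 | d | X3 A; A -> X3 X1 | X3 S | X1 X2 | X3 Y1; X1 -> f; X2 -> b; X3 -> d; Y1 -> D S

Introduce a nonterminal for each terminal appearing in a rule of length ≥ 2: X1 → f, X2 → b, X3 → d.
Binarize each right-hand side of length ≥ 3 by chaining fresh nonterminals (Y1, Y2, …): affected rules were A → X3 D S.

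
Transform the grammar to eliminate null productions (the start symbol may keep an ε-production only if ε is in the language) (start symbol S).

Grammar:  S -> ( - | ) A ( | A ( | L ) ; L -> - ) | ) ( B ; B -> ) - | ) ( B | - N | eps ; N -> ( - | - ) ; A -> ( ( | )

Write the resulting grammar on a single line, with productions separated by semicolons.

Nullable set = {B}.
ε ∉ L(G), so no ε-production is kept.
For each production, add variants omitting each subset of nullable occurrences: L → ) ( B gives ) ( B | ) (. B → ) ( B gives ) ( B | ) (.

S -> ( - | ) A ( | A ( | L ); L -> - ) | ) ( B | ) (; B -> ) - | ) ( B | ) ( | - N; N -> ( - | - ); A -> ( ( | )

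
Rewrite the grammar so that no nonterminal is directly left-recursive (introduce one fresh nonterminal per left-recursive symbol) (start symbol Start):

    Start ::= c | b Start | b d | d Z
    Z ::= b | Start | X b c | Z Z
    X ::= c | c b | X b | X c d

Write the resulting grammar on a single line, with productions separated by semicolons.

Start ::= c | b Start | b d | d Z; Z ::= b Z1 | Start Z1 | X b c Z1; X ::= c X1 | c b X1; Z1 ::= Z Z1 | epsilon; X1 ::= b X1 | c d X1 | epsilon

Directly left-recursive nonterminals: Z, X.
For Z: α = {Z}, β = {b, Start, X b c}. Rewrite as Z → β Z1 and Z1 → α Z1 | ε.
For X: α = {b, c d}, β = {c, c b}. Rewrite as X → β X1 and X1 → α X1 | ε.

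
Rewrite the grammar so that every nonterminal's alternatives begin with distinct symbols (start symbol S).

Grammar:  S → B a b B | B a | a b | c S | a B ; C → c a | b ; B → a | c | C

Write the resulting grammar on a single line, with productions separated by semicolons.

S → c S | B a S' | a S''; C → c a | b; B → a | c | C; S' → b B | ε; S'' → b | B

S has alternatives sharing prefix 'B a': factor to S → B a S' with S' → b B | ε.
S has alternatives sharing prefix 'a': factor to S → a S'' with S'' → b | B.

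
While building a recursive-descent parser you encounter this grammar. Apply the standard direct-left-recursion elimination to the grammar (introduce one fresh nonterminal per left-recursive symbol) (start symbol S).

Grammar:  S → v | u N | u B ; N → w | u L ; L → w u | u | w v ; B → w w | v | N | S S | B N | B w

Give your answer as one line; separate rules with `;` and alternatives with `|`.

S → v | u N | u B; N → w | u L; L → w u | u | w v; B → w w B' | v B' | N B' | S S B'; B' → N B' | w B' | eps

Left recursion appears on B.
For B: α = {N, w}, β = {w w, v, N, S S}. Rewrite as B → β B' and B' → α B' | ε.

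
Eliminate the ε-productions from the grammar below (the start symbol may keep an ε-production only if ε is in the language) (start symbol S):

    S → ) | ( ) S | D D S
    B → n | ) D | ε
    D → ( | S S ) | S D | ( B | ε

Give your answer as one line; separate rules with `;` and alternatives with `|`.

Nullable nonterminals: {B, D}.
ε ∉ L(G), so no ε-production is kept.
Add the nullable-subset variants: S → D D S gives D D S | D S. B → ) D gives ) D | ). D → S D gives S D | S.

S → ) | ( ) S | D D S | D S; B → n | ) D | ); D → ( | S S ) | S D | S | ( B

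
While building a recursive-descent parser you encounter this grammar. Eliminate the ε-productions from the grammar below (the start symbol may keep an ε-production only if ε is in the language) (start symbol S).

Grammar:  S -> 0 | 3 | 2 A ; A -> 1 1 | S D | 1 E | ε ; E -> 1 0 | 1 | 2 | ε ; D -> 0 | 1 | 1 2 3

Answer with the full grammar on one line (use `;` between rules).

S -> 0 | 3 | 2 A | 2; A -> 1 1 | S D | 1 E | 1; E -> 1 0 | 1 | 2; D -> 0 | 1 | 1 2 3

Nullable set = {A, E}.
ε ∉ L(G), so no ε-production is kept.
Add the nullable-subset variants: S → 2 A gives 2 A | 2. A → 1 E gives 1 E | 1.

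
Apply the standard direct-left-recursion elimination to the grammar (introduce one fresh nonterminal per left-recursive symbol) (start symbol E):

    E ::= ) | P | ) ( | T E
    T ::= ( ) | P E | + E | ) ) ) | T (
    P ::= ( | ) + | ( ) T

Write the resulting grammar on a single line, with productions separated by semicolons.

E ::= ) | P | ) ( | T E; T ::= ( ) T' | P E T' | + E T' | ) ) ) T'; P ::= ( | ) + | ( ) T; T' ::= ( T' | epsilon

Left recursion appears on T.
For T: α = {(}, β = {( ), P E, + E, ) ) )}. Rewrite as T → β T' and T' → α T' | ε.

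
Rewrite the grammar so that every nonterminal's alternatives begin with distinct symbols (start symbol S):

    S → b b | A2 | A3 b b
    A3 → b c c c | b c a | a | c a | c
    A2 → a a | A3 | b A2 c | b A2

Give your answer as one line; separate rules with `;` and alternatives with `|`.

A3 has alternatives sharing prefix 'b c': factor to A3 → b c A3' with A3' → c c | a.
A3 has alternatives sharing prefix 'c': factor to A3 → c A3'' with A3'' → a | ε.
A2 has alternatives sharing prefix 'b A2': factor to A2 → b A2 A2' with A2' → c | ε.

S → b b | A2 | A3 b b; A3 → a | b c A3' | c A3''; A2 → a a | A3 | b A2 A2'; A3' → c c | a; A3'' → a | ε; A2' → c | ε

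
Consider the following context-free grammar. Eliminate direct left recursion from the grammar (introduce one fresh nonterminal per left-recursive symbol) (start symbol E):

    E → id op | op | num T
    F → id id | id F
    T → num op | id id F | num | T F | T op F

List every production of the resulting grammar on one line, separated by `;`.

E → id op | op | num T; F → id id | id F; T → num op T' | id id F T' | num T'; T' → F T' | op F T' | ε

T is directly left-recursive.
For T: α = {F, op F}, β = {num op, id id F, num}. Rewrite as T → β T' and T' → α T' | ε.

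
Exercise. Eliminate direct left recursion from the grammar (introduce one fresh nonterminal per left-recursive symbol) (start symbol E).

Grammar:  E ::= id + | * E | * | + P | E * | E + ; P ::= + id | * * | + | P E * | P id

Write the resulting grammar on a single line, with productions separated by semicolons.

E ::= id + E' | * E E' | * E' | + P E'; P ::= + id P' | * * P' | + P'; E' ::= * E' | + E' | ε; P' ::= E * P' | id P' | ε

Left recursion appears on E, P.
For E: α = {*, +}, β = {id +, * E, *, + P}. Rewrite as E → β E' and E' → α E' | ε.
For P: α = {E *, id}, β = {+ id, * *, +}. Rewrite as P → β P' and P' → α P' | ε.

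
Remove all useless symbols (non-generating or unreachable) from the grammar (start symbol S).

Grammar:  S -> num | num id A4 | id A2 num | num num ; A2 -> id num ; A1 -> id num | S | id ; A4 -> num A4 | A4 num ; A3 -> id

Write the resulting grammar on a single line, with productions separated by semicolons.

S -> num | id A2 num | num num; A2 -> id num

Generating nonterminals: {A1, A2, A3, S}.
Reachable from S after that: {A2, S}.
Removed useless symbols: {A1, A3, A4} and every production mentioning them.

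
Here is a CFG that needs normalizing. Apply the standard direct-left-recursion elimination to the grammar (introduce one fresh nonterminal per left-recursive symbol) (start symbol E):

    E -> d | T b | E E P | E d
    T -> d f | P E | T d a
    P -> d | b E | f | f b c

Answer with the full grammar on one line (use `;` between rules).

E -> d E' | T b E'; T -> d f T' | P E T'; P -> d | b E | f | f b c; E' -> E P E' | d E' | ε; T' -> d a T' | ε

E, T are directly left-recursive.
For E: α = {E P, d}, β = {d, T b}. Rewrite as E → β E' and E' → α E' | ε.
For T: α = {d a}, β = {d f, P E}. Rewrite as T → β T' and T' → α T' | ε.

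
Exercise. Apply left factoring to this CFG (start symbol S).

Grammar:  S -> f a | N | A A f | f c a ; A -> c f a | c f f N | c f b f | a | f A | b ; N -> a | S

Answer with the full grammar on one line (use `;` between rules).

S -> N | A A f | f S'; A -> a | f A | b | c f A'; N -> a | S; S' -> a | c a; A' -> a | f N | b f

S has alternatives sharing prefix 'f': factor to S → f S' with S' → a | c a.
A has alternatives sharing prefix 'c f': factor to A → c f A' with A' → a | f N | b f.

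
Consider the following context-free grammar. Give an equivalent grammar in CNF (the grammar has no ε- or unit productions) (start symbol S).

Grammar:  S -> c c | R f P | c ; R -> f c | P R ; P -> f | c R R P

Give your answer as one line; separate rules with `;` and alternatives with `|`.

Introduce a nonterminal for each terminal appearing in a rule of length ≥ 2: X1 → c, X2 → f.
Binarize each right-hand side of length ≥ 3 by chaining fresh nonterminals (Y1, Y2, …): affected rules were S → R X2 P; P → X1 R R P.

S -> X1 X1 | R Y1 | c; R -> X2 X1 | P R; P -> f | X1 Y2; X1 -> c; X2 -> f; Y1 -> X2 P; Y2 -> R Y3; Y3 -> R P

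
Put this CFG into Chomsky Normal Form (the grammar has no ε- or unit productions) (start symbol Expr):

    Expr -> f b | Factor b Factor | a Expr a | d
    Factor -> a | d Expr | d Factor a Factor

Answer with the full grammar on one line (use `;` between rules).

Introduce a nonterminal for each terminal appearing in a rule of length ≥ 2: X1 → f, X2 → b, X3 → a, X4 → d.
Binarize each right-hand side of length ≥ 3 by chaining fresh nonterminals (Y1, Y2, …): affected rules were Expr → Factor X2 Factor; Expr → X3 Expr X3; Factor → X4 Factor X3 Factor.

Expr -> X1 X2 | Factor Y1 | X3 Y2 | d; Factor -> a | X4 Expr | X4 Y3; X1 -> f; X2 -> b; X3 -> a; X4 -> d; Y1 -> X2 Factor; Y2 -> Expr X3; Y3 -> Factor Y4; Y4 -> X3 Factor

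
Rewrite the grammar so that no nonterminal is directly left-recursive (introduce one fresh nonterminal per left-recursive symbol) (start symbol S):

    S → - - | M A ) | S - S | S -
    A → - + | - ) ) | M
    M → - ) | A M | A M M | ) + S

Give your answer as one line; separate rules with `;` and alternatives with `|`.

Directly left-recursive nonterminal: S.
For S: α = {- S, -}, β = {- -, M A )}. Rewrite as S → β S' and S' → α S' | ε.

S → - - S' | M A ) S'; A → - + | - ) ) | M; M → - ) | A M | A M M | ) + S; S' → - S S' | - S' | epsilon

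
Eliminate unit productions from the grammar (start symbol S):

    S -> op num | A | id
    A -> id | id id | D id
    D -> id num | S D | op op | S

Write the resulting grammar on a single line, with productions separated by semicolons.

Unit pairs: D ⇒* {A, S}; S ⇒* {A}.
For each unit pair (A, B), copy every non-unit production of B to A, then drop all unit productions.

S -> op num | id | id id | D id; A -> id | id id | D id; D -> op num | id | id num | S D | op op | id id | D id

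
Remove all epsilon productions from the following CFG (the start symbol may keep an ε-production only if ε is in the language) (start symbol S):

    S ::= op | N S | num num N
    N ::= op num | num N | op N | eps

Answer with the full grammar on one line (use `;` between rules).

Nullable set = {N}.
ε ∉ L(G), so no ε-production is kept.
Add the nullable-subset variants: S → num num N gives num num N | num num. N → num N gives num N | num. N → op N gives op N | op.

S ::= op | N S | num num N | num num; N ::= op num | num N | num | op N | op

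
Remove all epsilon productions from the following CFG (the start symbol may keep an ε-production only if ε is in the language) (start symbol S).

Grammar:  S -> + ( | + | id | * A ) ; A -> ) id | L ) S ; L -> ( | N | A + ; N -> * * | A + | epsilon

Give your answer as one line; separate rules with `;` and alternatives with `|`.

S -> + ( | + | id | * A ); A -> ) id | L ) S | ) S; L -> ( | N | A +; N -> * * | A +

Nullable nonterminals: {L, N}.
ε ∉ L(G), so no ε-production is kept.
For each production, add variants omitting each subset of nullable occurrences: A → L ) S gives L ) S | ) S.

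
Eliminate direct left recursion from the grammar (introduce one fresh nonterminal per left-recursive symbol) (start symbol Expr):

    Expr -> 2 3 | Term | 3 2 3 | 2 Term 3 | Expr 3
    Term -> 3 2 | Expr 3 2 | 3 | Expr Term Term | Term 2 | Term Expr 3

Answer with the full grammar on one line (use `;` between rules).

Expr -> 2 3 Expr1 | Term Expr1 | 3 2 3 Expr1 | 2 Term 3 Expr1; Term -> 3 2 Term1 | Expr 3 2 Term1 | 3 Term1 | Expr Term Term Term1; Expr1 -> 3 Expr1 | ε; Term1 -> 2 Term1 | Expr 3 Term1 | ε

Left recursion appears on Expr, Term.
For Expr: α = {3}, β = {2 3, Term, 3 2 3, 2 Term 3}. Rewrite as Expr → β Expr1 and Expr1 → α Expr1 | ε.
For Term: α = {2, Expr 3}, β = {3 2, Expr 3 2, 3, Expr Term Term}. Rewrite as Term → β Term1 and Term1 → α Term1 | ε.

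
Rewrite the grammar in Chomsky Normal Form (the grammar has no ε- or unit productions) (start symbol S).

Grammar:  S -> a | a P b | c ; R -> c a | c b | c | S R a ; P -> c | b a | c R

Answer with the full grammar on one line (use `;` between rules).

Introduce a nonterminal for each terminal appearing in a rule of length ≥ 2: X1 → a, X2 → b, X3 → c.
Binarize each right-hand side of length ≥ 3 by chaining fresh nonterminals (Y1, Y2, …): affected rules were S → X1 P X2; R → S R X1.

S -> a | X1 Y1 | c; R -> X3 X1 | X3 X2 | c | S Y2; P -> c | X2 X1 | X3 R; X1 -> a; X2 -> b; X3 -> c; Y1 -> P X2; Y2 -> R X1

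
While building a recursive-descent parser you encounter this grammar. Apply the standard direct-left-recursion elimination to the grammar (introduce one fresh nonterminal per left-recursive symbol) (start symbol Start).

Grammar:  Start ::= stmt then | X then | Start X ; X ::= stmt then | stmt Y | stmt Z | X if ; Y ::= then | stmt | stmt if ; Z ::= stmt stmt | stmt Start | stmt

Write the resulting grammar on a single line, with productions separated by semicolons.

Directly left-recursive nonterminals: Start, X.
For Start: α = {X}, β = {stmt then, X then}. Rewrite as Start → β Start1 and Start1 → α Start1 | ε.
For X: α = {if}, β = {stmt then, stmt Y, stmt Z}. Rewrite as X → β X1 and X1 → α X1 | ε.

Start ::= stmt then Start1 | X then Start1; X ::= stmt then X1 | stmt Y X1 | stmt Z X1; Y ::= then | stmt | stmt if; Z ::= stmt stmt | stmt Start | stmt; Start1 ::= X Start1 | epsilon; X1 ::= if X1 | epsilon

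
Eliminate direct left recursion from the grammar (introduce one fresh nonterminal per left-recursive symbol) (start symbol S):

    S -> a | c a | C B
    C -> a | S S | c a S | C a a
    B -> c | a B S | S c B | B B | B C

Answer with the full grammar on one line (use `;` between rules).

S -> a | c a | C B; C -> a C' | S S C' | c a S C'; B -> c B' | a B S B' | S c B B'; C' -> a a C' | ε; B' -> B B' | C B' | ε

Left recursion appears on C, B.
For C: α = {a a}, β = {a, S S, c a S}. Rewrite as C → β C' and C' → α C' | ε.
For B: α = {B, C}, β = {c, a B S, S c B}. Rewrite as B → β B' and B' → α B' | ε.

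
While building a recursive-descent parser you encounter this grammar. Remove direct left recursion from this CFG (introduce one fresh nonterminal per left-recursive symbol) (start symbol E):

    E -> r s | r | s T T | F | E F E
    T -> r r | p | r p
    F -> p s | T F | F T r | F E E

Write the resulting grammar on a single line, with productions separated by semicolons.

Directly left-recursive nonterminals: E, F.
For E: α = {F E}, β = {r s, r, s T T, F}. Rewrite as E → β E' and E' → α E' | ε.
For F: α = {T r, E E}, β = {p s, T F}. Rewrite as F → β F' and F' → α F' | ε.

E -> r s E' | r E' | s T T E' | F E'; T -> r r | p | r p; F -> p s F' | T F F'; E' -> F E E' | epsilon; F' -> T r F' | E E F' | epsilon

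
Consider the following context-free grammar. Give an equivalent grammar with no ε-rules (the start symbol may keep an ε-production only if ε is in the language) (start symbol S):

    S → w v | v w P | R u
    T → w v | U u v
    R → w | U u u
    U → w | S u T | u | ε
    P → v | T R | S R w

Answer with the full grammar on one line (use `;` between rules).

Nullable set = {U}.
ε ∉ L(G), so no ε-production is kept.
Add the nullable-subset variants: T → U u v gives U u v | u v. R → U u u gives U u u | u u.

S → w v | v w P | R u; T → w v | U u v | u v; R → w | U u u | u u; U → w | S u T | u; P → v | T R | S R w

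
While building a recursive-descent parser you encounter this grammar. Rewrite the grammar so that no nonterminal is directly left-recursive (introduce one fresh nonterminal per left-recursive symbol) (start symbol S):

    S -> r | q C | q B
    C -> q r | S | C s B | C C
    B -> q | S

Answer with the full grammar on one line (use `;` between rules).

S -> r | q C | q B; C -> q r C' | S C'; B -> q | S; C' -> s B C' | C C' | ε

Left recursion appears on C.
For C: α = {s B, C}, β = {q r, S}. Rewrite as C → β C' and C' → α C' | ε.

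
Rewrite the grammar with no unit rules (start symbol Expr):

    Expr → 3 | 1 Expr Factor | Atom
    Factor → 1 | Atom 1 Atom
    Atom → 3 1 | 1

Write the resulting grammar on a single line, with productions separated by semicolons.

Unit pairs: Expr ⇒* {Atom}.
For every A with A ⇒* B via unit rules, add B's non-unit alternatives to A; then delete every rule of the form X → Y.

Expr → 3 1 | 1 | 3 | 1 Expr Factor; Factor → 1 | Atom 1 Atom; Atom → 3 1 | 1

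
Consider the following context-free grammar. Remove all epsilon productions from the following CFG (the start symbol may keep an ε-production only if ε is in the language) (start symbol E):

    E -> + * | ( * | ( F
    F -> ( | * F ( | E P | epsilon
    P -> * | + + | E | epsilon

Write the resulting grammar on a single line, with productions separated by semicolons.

Nullable nonterminals: {F, P}.
ε ∉ L(G), so no ε-production is kept.
For each production, add variants omitting each subset of nullable occurrences: E → ( F gives ( F | (. F → * F ( gives * F ( | * (. F → E P gives E P | E.

E -> + * | ( * | ( F | (; F -> ( | * F ( | * ( | E P | E; P -> * | + + | E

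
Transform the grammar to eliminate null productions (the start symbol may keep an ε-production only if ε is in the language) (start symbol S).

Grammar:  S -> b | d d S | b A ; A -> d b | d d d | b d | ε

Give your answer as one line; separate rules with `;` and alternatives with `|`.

The nullable symbols are {A}.
ε ∉ L(G), so no ε-production is kept.

S -> b | d d S | b A; A -> d b | d d d | b d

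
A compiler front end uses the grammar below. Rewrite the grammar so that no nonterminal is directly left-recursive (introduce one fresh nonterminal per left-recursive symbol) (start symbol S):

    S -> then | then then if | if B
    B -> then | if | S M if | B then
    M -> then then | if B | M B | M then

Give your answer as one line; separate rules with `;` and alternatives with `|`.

S -> then | then then if | if B; B -> then B' | if B' | S M if B'; M -> then then M' | if B M'; B' -> then B' | ε; M' -> B M' | then M' | ε

B, M are directly left-recursive.
For B: α = {then}, β = {then, if, S M if}. Rewrite as B → β B' and B' → α B' | ε.
For M: α = {B, then}, β = {then then, if B}. Rewrite as M → β M' and M' → α M' | ε.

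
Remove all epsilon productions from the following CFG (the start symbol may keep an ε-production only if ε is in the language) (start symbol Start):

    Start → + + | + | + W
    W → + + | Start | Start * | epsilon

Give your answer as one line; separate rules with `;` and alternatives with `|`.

Start → + + | + | + W; W → + + | Start | Start *

Nullable set = {W}.
ε ∉ L(G), so no ε-production is kept.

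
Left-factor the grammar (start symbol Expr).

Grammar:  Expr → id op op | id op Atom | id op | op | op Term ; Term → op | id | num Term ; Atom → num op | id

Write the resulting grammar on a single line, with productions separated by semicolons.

Expr has alternatives sharing prefix 'id op': factor to Expr → id op Expr1 with Expr1 → op | Atom | ε.
Expr has alternatives sharing prefix 'op': factor to Expr → op Expr2 with Expr2 → ε | Term.

Expr → id op Expr1 | op Expr2; Term → op | id | num Term; Atom → num op | id; Expr1 → op | Atom | ε; Expr2 → ε | Term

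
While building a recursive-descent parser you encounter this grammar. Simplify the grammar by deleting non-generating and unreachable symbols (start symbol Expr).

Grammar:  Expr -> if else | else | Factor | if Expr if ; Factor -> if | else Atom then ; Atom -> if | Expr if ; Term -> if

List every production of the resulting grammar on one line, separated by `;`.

Generating nonterminals: {Atom, Expr, Factor, Term}.
Reachable from Expr after that: {Atom, Expr, Factor}.
Removed useless symbols: {Term} and every production mentioning them.

Expr -> if else | else | Factor | if Expr if; Factor -> if | else Atom then; Atom -> if | Expr if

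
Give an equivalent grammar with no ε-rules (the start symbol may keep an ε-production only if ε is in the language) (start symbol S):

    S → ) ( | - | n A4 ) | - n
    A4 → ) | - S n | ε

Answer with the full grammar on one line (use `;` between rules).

Nullable set = {A4}.
ε ∉ L(G), so no ε-production is kept.
Expand every rule over subsets of its nullable positions: S → n A4 ) gives n A4 ) | n ).

S → ) ( | - | n A4 ) | n ) | - n; A4 → ) | - S n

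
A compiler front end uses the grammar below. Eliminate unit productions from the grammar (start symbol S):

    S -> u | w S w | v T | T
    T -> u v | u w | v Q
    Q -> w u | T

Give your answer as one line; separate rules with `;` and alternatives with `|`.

S -> u | w S w | v T | u v | u w | v Q; T -> u v | u w | v Q; Q -> w u | u v | u w | v Q

Unit pairs: Q ⇒* {T}; S ⇒* {T}.
For each unit pair (A, B), copy every non-unit production of B to A, then drop all unit productions.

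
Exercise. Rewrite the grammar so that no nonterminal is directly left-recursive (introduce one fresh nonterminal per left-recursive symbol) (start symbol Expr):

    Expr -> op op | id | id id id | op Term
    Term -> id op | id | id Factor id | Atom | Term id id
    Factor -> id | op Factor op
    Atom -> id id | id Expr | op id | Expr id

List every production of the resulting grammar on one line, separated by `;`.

Expr -> op op | id | id id id | op Term; Term -> id op Term1 | id Term1 | id Factor id Term1 | Atom Term1; Factor -> id | op Factor op; Atom -> id id | id Expr | op id | Expr id; Term1 -> id id Term1 | ε

Left recursion appears on Term.
For Term: α = {id id}, β = {id op, id, id Factor id, Atom}. Rewrite as Term → β Term1 and Term1 → α Term1 | ε.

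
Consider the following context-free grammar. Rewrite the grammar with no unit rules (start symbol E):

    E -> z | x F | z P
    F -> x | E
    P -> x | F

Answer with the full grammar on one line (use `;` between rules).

Unit pairs: F ⇒* {E}; P ⇒* {E, F}.
Replace each nonterminal's rules with the union of the non-unit rules of every nonterminal it unit-derives.

E -> z | x F | z P; F -> z | x F | z P | x; P -> z | x F | z P | x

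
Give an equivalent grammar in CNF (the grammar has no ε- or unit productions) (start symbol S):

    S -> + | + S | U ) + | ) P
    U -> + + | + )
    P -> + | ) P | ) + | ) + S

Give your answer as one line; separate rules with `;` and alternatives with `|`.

Introduce a nonterminal for each terminal appearing in a rule of length ≥ 2: X1 → +, X2 → ).
Binarize each right-hand side of length ≥ 3 by chaining fresh nonterminals (Y1, Y2, …): affected rules were S → U X2 X1; P → X2 X1 S.

S -> + | X1 S | U Y1 | X2 P; U -> X1 X1 | X1 X2; P -> + | X2 P | X2 X1 | X2 Y2; X1 -> +; X2 -> ); Y1 -> X2 X1; Y2 -> X1 S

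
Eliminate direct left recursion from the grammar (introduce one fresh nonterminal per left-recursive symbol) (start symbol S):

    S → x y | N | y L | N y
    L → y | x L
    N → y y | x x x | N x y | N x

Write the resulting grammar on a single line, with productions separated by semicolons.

Left recursion appears on N.
For N: α = {x y, x}, β = {y y, x x x}. Rewrite as N → β N' and N' → α N' | ε.

S → x y | N | y L | N y; L → y | x L; N → y y N' | x x x N'; N' → x y N' | x N' | epsilon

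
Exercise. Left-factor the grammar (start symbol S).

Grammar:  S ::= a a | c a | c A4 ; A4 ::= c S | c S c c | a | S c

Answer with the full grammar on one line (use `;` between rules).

S ::= a a | c S'; A4 ::= a | S c | c S A4'; S' ::= a | A4; A4' ::= eps | c c

S has alternatives sharing prefix 'c': factor to S → c S' with S' → a | A4.
A4 has alternatives sharing prefix 'c S': factor to A4 → c S A4' with A4' → ε | c c.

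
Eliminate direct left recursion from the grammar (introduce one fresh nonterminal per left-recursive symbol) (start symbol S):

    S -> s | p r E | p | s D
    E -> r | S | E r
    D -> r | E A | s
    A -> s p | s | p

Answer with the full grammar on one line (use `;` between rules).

S -> s | p r E | p | s D; E -> r E' | S E'; D -> r | E A | s; A -> s p | s | p; E' -> r E' | ε

E is directly left-recursive.
For E: α = {r}, β = {r, S}. Rewrite as E → β E' and E' → α E' | ε.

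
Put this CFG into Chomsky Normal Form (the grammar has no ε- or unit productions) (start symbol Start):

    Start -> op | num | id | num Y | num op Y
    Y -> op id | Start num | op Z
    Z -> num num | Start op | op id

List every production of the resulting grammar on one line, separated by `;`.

Introduce a nonterminal for each terminal appearing in a rule of length ≥ 2: X1 → num, X2 → op, X3 → id.
Binarize each right-hand side of length ≥ 3 by chaining fresh nonterminals (Y1, Y2, …): affected rules were Start → X1 X2 Y.

Start -> op | num | id | X1 Y | X1 Y1; Y -> X2 X3 | Start X1 | X2 Z; Z -> X1 X1 | Start X2 | X2 X3; X1 -> num; X2 -> op; X3 -> id; Y1 -> X2 Y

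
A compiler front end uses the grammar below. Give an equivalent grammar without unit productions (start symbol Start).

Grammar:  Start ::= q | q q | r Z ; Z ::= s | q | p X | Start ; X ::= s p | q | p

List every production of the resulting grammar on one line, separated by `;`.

Unit pairs: Z ⇒* {Start}.
Replace each nonterminal's rules with the union of the non-unit rules of every nonterminal it unit-derives.

Start ::= q | q q | r Z; Z ::= s | q | p X | q q | r Z; X ::= s p | q | p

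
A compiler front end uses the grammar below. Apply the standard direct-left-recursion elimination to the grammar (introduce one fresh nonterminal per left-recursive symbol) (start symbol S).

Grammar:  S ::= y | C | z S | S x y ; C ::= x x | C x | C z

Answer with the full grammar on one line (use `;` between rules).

S ::= y S' | C S' | z S S'; C ::= x x C'; S' ::= x y S' | ε; C' ::= x C' | z C' | ε

S, C are directly left-recursive.
For S: α = {x y}, β = {y, C, z S}. Rewrite as S → β S' and S' → α S' | ε.
For C: α = {x, z}, β = {x x}. Rewrite as C → β C' and C' → α C' | ε.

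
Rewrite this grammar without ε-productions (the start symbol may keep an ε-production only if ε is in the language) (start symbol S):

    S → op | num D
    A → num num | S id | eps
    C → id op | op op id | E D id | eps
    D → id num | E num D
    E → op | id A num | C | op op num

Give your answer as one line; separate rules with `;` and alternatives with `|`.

Nullable nonterminals: {A, C, E}.
ε ∉ L(G), so no ε-production is kept.
Expand every rule over subsets of its nullable positions: C → E D id gives E D id | D id. D → E num D gives E num D | num D. E → id A num gives id A num | id num.

S → op | num D; A → num num | S id; C → id op | op op id | E D id | D id; D → id num | E num D | num D; E → op | id A num | id num | C | op op num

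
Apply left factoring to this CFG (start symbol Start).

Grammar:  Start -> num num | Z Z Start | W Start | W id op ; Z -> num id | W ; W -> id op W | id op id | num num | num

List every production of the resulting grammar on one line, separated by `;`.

Start has alternatives sharing prefix 'W': factor to Start → W Start1 with Start1 → Start | id op.
W has alternatives sharing prefix 'id op': factor to W → id op W1 with W1 → W | id.
W has alternatives sharing prefix 'num': factor to W → num W2 with W2 → num | ε.

Start -> num num | Z Z Start | W Start1; Z -> num id | W; W -> id op W1 | num W2; Start1 -> Start | id op; W1 -> W | id; W2 -> num | ε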